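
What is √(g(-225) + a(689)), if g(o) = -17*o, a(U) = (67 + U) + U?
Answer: √5270 ≈ 72.595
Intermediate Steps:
a(U) = 67 + 2*U
√(g(-225) + a(689)) = √(-17*(-225) + (67 + 2*689)) = √(3825 + (67 + 1378)) = √(3825 + 1445) = √5270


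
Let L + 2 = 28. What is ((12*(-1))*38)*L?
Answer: -11856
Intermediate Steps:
L = 26 (L = -2 + 28 = 26)
((12*(-1))*38)*L = ((12*(-1))*38)*26 = -12*38*26 = -456*26 = -11856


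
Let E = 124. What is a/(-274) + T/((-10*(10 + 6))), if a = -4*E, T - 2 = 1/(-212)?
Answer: 8354209/4647040 ≈ 1.7977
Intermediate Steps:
T = 423/212 (T = 2 + 1/(-212) = 2 - 1/212 = 423/212 ≈ 1.9953)
a = -496 (a = -4*124 = -496)
a/(-274) + T/((-10*(10 + 6))) = -496/(-274) + 423/(212*((-10*(10 + 6)))) = -496*(-1/274) + 423/(212*((-10*16))) = 248/137 + (423/212)/(-160) = 248/137 + (423/212)*(-1/160) = 248/137 - 423/33920 = 8354209/4647040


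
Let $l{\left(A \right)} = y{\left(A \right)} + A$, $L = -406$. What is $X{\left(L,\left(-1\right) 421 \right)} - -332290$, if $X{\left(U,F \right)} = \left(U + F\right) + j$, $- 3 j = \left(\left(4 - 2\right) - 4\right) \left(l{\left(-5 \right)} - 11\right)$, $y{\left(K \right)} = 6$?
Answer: $\frac{994369}{3} \approx 3.3146 \cdot 10^{5}$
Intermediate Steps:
$l{\left(A \right)} = 6 + A$
$j = - \frac{20}{3}$ ($j = - \frac{\left(\left(4 - 2\right) - 4\right) \left(\left(6 - 5\right) - 11\right)}{3} = - \frac{\left(2 - 4\right) \left(1 - 11\right)}{3} = - \frac{\left(-2\right) \left(-10\right)}{3} = \left(- \frac{1}{3}\right) 20 = - \frac{20}{3} \approx -6.6667$)
$X{\left(U,F \right)} = - \frac{20}{3} + F + U$ ($X{\left(U,F \right)} = \left(U + F\right) - \frac{20}{3} = \left(F + U\right) - \frac{20}{3} = - \frac{20}{3} + F + U$)
$X{\left(L,\left(-1\right) 421 \right)} - -332290 = \left(- \frac{20}{3} - 421 - 406\right) - -332290 = \left(- \frac{20}{3} - 421 - 406\right) + 332290 = - \frac{2501}{3} + 332290 = \frac{994369}{3}$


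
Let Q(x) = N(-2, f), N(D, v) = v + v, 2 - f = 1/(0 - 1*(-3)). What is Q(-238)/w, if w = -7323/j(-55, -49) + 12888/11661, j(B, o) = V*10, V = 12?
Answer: -1554800/27948981 ≈ -0.055630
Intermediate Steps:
f = 5/3 (f = 2 - 1/(0 - 1*(-3)) = 2 - 1/(0 + 3) = 2 - 1/3 = 5/3 ≈ 1.6667)
N(D, v) = 2*v
Q(x) = 10/3 (Q(x) = 2*(5/3) = 10/3)
j(B, o) = 120 (j(B, o) = 12*10 = 120)
w = -9316327/155480 (w = -7323/120 + 12888/11661 = -7323*1/120 + 12888*(1/11661) = -2441/40 + 4296/3887 = -9316327/155480 ≈ -59.920)
Q(-238)/w = 10/(3*(-9316327/155480)) = (10/3)*(-155480/9316327) = -1554800/27948981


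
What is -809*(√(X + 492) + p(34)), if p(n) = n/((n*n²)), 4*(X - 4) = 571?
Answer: -809/1156 - 809*√2555/2 ≈ -20447.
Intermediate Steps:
X = 587/4 (X = 4 + (¼)*571 = 4 + 571/4 = 587/4 ≈ 146.75)
p(n) = n⁻² (p(n) = n/(n³) = n/n³ = n⁻²)
-809*(√(X + 492) + p(34)) = -809*(√(587/4 + 492) + 34⁻²) = -809*(√(2555/4) + 1/1156) = -809*(√2555/2 + 1/1156) = -809*(1/1156 + √2555/2) = -809/1156 - 809*√2555/2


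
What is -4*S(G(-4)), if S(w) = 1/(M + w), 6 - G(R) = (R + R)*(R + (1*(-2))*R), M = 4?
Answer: -2/21 ≈ -0.095238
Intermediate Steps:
G(R) = 6 + 2*R² (G(R) = 6 - (R + R)*(R + (1*(-2))*R) = 6 - 2*R*(R - 2*R) = 6 - 2*R*(-R) = 6 - (-2)*R² = 6 + 2*R²)
S(w) = 1/(4 + w)
-4*S(G(-4)) = -4/(4 + (6 + 2*(-4)²)) = -4/(4 + (6 + 2*16)) = -4/(4 + (6 + 32)) = -4/(4 + 38) = -4/42 = -4*1/42 = -2/21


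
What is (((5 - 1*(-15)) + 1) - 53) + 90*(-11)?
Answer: -1022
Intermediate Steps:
(((5 - 1*(-15)) + 1) - 53) + 90*(-11) = (((5 + 15) + 1) - 53) - 990 = ((20 + 1) - 53) - 990 = (21 - 53) - 990 = -32 - 990 = -1022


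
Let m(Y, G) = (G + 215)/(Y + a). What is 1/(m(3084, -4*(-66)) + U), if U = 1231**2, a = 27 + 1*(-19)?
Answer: 3092/4685496691 ≈ 6.5991e-7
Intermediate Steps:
a = 8 (a = 27 - 19 = 8)
m(Y, G) = (215 + G)/(8 + Y) (m(Y, G) = (G + 215)/(Y + 8) = (215 + G)/(8 + Y))
U = 1515361
1/(m(3084, -4*(-66)) + U) = 1/((215 - 4*(-66))/(8 + 3084) + 1515361) = 1/((215 + 264)/3092 + 1515361) = 1/((1/3092)*479 + 1515361) = 1/(479/3092 + 1515361) = 1/(4685496691/3092) = 3092/4685496691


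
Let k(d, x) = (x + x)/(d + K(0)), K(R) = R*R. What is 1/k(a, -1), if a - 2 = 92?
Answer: -47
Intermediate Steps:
a = 94 (a = 2 + 92 = 94)
K(R) = R²
k(d, x) = 2*x/d (k(d, x) = (x + x)/(d + 0²) = (2*x)/(d + 0) = (2*x)/d = 2*x/d)
1/k(a, -1) = 1/(2*(-1)/94) = 1/(2*(-1)*(1/94)) = 1/(-1/47) = -47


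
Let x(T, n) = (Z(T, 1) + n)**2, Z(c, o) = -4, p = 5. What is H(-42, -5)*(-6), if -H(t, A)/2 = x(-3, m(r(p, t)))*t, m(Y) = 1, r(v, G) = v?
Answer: -4536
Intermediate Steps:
x(T, n) = (-4 + n)**2
H(t, A) = -18*t (H(t, A) = -2*(-4 + 1)**2*t = -2*(-3)**2*t = -18*t)
H(-42, -5)*(-6) = -18*(-42)*(-6) = 756*(-6) = -4536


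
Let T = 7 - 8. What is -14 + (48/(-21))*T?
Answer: -82/7 ≈ -11.714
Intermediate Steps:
T = -1
-14 + (48/(-21))*T = -14 + (48/(-21))*(-1) = -14 + (48*(-1/21))*(-1) = -14 - 16/7*(-1) = -14 + 16/7 = -82/7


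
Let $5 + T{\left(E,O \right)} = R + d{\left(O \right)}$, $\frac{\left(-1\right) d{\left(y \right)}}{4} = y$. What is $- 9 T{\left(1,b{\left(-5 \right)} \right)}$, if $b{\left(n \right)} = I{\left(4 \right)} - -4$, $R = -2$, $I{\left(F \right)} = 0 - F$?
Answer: $63$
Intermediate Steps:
$d{\left(y \right)} = - 4 y$
$I{\left(F \right)} = - F$
$b{\left(n \right)} = 0$ ($b{\left(n \right)} = \left(-1\right) 4 - -4 = -4 + 4 = 0$)
$T{\left(E,O \right)} = -7 - 4 O$ ($T{\left(E,O \right)} = -5 - \left(2 + 4 O\right) = -7 - 4 O$)
$- 9 T{\left(1,b{\left(-5 \right)} \right)} = - 9 \left(-7 - 0\right) = - 9 \left(-7 + 0\right) = \left(-9\right) \left(-7\right) = 63$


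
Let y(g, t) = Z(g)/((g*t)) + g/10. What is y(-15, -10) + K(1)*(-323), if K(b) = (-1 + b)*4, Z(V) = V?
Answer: -8/5 ≈ -1.6000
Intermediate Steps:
y(g, t) = 1/t + g/10 (y(g, t) = g/((g*t)) + g/10 = g*(1/(g*t)) + g*(⅒) = 1/t + g/10)
K(b) = -4 + 4*b
y(-15, -10) + K(1)*(-323) = (1/(-10) + (⅒)*(-15)) + (-4 + 4*1)*(-323) = (-⅒ - 3/2) + (-4 + 4)*(-323) = -8/5 + 0*(-323) = -8/5 + 0 = -8/5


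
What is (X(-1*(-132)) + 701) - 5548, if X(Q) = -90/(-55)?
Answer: -53299/11 ≈ -4845.4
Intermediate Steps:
X(Q) = 18/11 (X(Q) = -90*(-1/55) = 18/11)
(X(-1*(-132)) + 701) - 5548 = (18/11 + 701) - 5548 = 7729/11 - 5548 = -53299/11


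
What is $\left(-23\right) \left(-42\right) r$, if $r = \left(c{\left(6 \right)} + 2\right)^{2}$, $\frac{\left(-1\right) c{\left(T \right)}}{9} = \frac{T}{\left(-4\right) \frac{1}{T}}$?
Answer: $6654774$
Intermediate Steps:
$c{\left(T \right)} = \frac{9 T^{2}}{4}$ ($c{\left(T \right)} = - 9 \frac{T}{\left(-4\right) \frac{1}{T}} = - 9 T \left(- \frac{T}{4}\right) = - 9 \left(- \frac{T^{2}}{4}\right) = \frac{9 T^{2}}{4}$)
$r = 6889$ ($r = \left(\frac{9 \cdot 6^{2}}{4} + 2\right)^{2} = \left(\frac{9}{4} \cdot 36 + 2\right)^{2} = \left(81 + 2\right)^{2} = 83^{2} = 6889$)
$\left(-23\right) \left(-42\right) r = \left(-23\right) \left(-42\right) 6889 = 966 \cdot 6889 = 6654774$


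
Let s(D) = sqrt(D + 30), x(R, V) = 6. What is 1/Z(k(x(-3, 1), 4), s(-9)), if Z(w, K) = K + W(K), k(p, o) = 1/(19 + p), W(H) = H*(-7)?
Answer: -sqrt(21)/126 ≈ -0.036370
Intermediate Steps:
W(H) = -7*H
s(D) = sqrt(30 + D)
Z(w, K) = -6*K (Z(w, K) = K - 7*K = -6*K)
1/Z(k(x(-3, 1), 4), s(-9)) = 1/(-6*sqrt(30 - 9)) = 1/(-6*sqrt(21)) = -sqrt(21)/126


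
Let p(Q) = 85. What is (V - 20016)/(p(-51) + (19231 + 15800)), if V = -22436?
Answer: -10613/8779 ≈ -1.2089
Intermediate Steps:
(V - 20016)/(p(-51) + (19231 + 15800)) = (-22436 - 20016)/(85 + (19231 + 15800)) = -42452/(85 + 35031) = -42452/35116 = -42452*1/35116 = -10613/8779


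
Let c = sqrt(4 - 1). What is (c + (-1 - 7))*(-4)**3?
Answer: 512 - 64*sqrt(3) ≈ 401.15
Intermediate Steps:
c = sqrt(3) ≈ 1.7320
(c + (-1 - 7))*(-4)**3 = (sqrt(3) + (-1 - 7))*(-4)**3 = (sqrt(3) - 8)*(-64) = (-8 + sqrt(3))*(-64) = 512 - 64*sqrt(3)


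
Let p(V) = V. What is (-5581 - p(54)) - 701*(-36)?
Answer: 19601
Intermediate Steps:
(-5581 - p(54)) - 701*(-36) = (-5581 - 1*54) - 701*(-36) = (-5581 - 54) - 1*(-25236) = -5635 + 25236 = 19601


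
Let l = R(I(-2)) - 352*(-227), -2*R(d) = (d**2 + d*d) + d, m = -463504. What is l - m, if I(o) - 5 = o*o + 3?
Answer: 543258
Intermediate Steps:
I(o) = 8 + o**2 (I(o) = 5 + (o*o + 3) = 5 + (o**2 + 3) = 5 + (3 + o**2) = 8 + o**2)
R(d) = -d**2 - d/2 (R(d) = -((d**2 + d*d) + d)/2 = -((d**2 + d**2) + d)/2 = -(2*d**2 + d)/2 = -(d + 2*d**2)/2 = -d**2 - d/2)
l = 79754 (l = -(8 + (-2)**2)*(1/2 + (8 + (-2)**2)) - 352*(-227) = -(8 + 4)*(1/2 + (8 + 4)) + 79904 = -1*12*(1/2 + 12) + 79904 = -1*12*25/2 + 79904 = -150 + 79904 = 79754)
l - m = 79754 - 1*(-463504) = 79754 + 463504 = 543258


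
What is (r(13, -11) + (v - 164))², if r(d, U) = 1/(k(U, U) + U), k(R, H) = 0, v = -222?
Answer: 18037009/121 ≈ 1.4907e+5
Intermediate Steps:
r(d, U) = 1/U (r(d, U) = 1/(0 + U) = 1/U)
(r(13, -11) + (v - 164))² = (1/(-11) + (-222 - 164))² = (-1/11 - 386)² = (-4247/11)² = 18037009/121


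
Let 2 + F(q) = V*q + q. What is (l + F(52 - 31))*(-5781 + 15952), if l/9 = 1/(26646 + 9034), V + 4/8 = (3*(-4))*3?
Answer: -271268615261/35680 ≈ -7.6028e+6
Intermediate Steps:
V = -73/2 (V = -½ + (3*(-4))*3 = -½ - 12*3 = -½ - 36 = -73/2 ≈ -36.500)
l = 9/35680 (l = 9/(26646 + 9034) = 9/35680 ≈ 0.00025224)
F(q) = -2 - 71*q/2 (F(q) = -2 + (-73*q/2 + q) = -2 - 71*q/2)
(l + F(52 - 31))*(-5781 + 15952) = (9/35680 + (-2 - 71*(52 - 31)/2))*(-5781 + 15952) = (9/35680 + (-2 - 71/2*21))*10171 = (9/35680 + (-2 - 1491/2))*10171 = (9/35680 - 1495/2)*10171 = -26670791/35680*10171 = -271268615261/35680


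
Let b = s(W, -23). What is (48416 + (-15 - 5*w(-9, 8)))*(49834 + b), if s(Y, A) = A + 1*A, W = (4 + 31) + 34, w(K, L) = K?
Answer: 2412029448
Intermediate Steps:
W = 69 (W = 35 + 34 = 69)
s(Y, A) = 2*A (s(Y, A) = A + A = 2*A)
b = -46 (b = 2*(-23) = -46)
(48416 + (-15 - 5*w(-9, 8)))*(49834 + b) = (48416 + (-15 - 5*(-9)))*(49834 - 46) = (48416 + (-15 + 45))*49788 = (48416 + 30)*49788 = 48446*49788 = 2412029448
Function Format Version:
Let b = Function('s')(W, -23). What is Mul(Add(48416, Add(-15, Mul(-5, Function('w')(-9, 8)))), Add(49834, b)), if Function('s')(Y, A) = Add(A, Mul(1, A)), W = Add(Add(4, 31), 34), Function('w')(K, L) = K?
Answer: 2412029448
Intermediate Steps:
W = 69 (W = Add(35, 34) = 69)
Function('s')(Y, A) = Mul(2, A) (Function('s')(Y, A) = Add(A, A) = Mul(2, A))
b = -46 (b = Mul(2, -23) = -46)
Mul(Add(48416, Add(-15, Mul(-5, Function('w')(-9, 8)))), Add(49834, b)) = Mul(Add(48416, Add(-15, Mul(-5, -9))), Add(49834, -46)) = Mul(Add(48416, Add(-15, 45)), 49788) = Mul(Add(48416, 30), 49788) = Mul(48446, 49788) = 2412029448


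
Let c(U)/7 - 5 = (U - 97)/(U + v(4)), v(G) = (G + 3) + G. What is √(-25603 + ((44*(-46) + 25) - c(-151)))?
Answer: I*√691235/5 ≈ 166.28*I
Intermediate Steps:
v(G) = 3 + 2*G (v(G) = (3 + G) + G = 3 + 2*G)
c(U) = 35 + 7*(-97 + U)/(11 + U) (c(U) = 35 + 7*((U - 97)/(U + (3 + 2*4))) = 35 + 7*((-97 + U)/(U + (3 + 8))) = 35 + 7*((-97 + U)/(U + 11)) = 35 + 7*((-97 + U)/(11 + U)) = 35 + 7*(-97 + U)/(11 + U))
√(-25603 + ((44*(-46) + 25) - c(-151))) = √(-25603 + ((44*(-46) + 25) - 42*(-7 - 151)/(11 - 151))) = √(-25603 + ((-2024 + 25) - 42*(-158)/(-140))) = √(-25603 + (-1999 - 42*(-1)*(-158)/140)) = √(-25603 + (-1999 - 1*237/5)) = √(-25603 + (-1999 - 237/5)) = √(-25603 - 10232/5) = √(-138247/5) = I*√691235/5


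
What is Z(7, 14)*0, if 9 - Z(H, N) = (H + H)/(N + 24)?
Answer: 0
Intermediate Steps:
Z(H, N) = 9 - 2*H/(24 + N) (Z(H, N) = 9 - (H + H)/(N + 24) = 9 - 2*H/(24 + N))
Z(7, 14)*0 = ((216 - 2*7 + 9*14)/(24 + 14))*0 = ((216 - 14 + 126)/38)*0 = ((1/38)*328)*0 = (164/19)*0 = 0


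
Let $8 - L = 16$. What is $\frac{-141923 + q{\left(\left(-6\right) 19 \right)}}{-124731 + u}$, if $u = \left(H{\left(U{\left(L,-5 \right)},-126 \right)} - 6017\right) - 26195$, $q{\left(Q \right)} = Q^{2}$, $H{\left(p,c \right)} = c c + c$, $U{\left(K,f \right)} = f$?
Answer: $\frac{128927}{141193} \approx 0.91313$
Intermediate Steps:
$L = -8$ ($L = 8 - 16 = -8$)
$H{\left(p,c \right)} = c + c^{2}$ ($H{\left(p,c \right)} = c^{2} + c = c + c^{2}$)
$u = -16462$ ($u = \left(- 126 \left(1 - 126\right) - 6017\right) - 26195 = \left(\left(-126\right) \left(-125\right) - 6017\right) - 26195 = \left(15750 - 6017\right) - 26195 = 9733 - 26195 = -16462$)
$\frac{-141923 + q{\left(\left(-6\right) 19 \right)}}{-124731 + u} = \frac{-141923 + \left(\left(-6\right) 19\right)^{2}}{-124731 - 16462} = \frac{-141923 + \left(-114\right)^{2}}{-141193} = \left(-141923 + 12996\right) \left(- \frac{1}{141193}\right) = \left(-128927\right) \left(- \frac{1}{141193}\right) = \frac{128927}{141193}$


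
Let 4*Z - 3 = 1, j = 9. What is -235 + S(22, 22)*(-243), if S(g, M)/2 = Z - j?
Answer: 3653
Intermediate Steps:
Z = 1 (Z = ¾ + (¼)*1 = ¾ + ¼ = 1)
S(g, M) = -16 (S(g, M) = 2*(1 - 1*9) = 2*(1 - 9) = 2*(-8) = -16)
-235 + S(22, 22)*(-243) = -235 - 16*(-243) = -235 + 3888 = 3653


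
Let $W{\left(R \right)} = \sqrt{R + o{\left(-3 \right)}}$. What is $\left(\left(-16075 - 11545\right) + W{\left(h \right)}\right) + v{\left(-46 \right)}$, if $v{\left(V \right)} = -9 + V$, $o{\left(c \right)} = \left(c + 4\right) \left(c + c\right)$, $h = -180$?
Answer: $-27675 + i \sqrt{186} \approx -27675.0 + 13.638 i$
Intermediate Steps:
$o{\left(c \right)} = 2 c \left(4 + c\right)$ ($o{\left(c \right)} = \left(4 + c\right) 2 c = 2 c \left(4 + c\right)$)
$W{\left(R \right)} = \sqrt{-6 + R}$ ($W{\left(R \right)} = \sqrt{R + 2 \left(-3\right) \left(4 - 3\right)} = \sqrt{R + 2 \left(-3\right) 1} = \sqrt{R - 6} = \sqrt{-6 + R}$)
$\left(\left(-16075 - 11545\right) + W{\left(h \right)}\right) + v{\left(-46 \right)} = \left(\left(-16075 - 11545\right) + \sqrt{-6 - 180}\right) - 55 = \left(\left(-16075 - 11545\right) + \sqrt{-186}\right) - 55 = \left(-27620 + i \sqrt{186}\right) - 55 = -27675 + i \sqrt{186}$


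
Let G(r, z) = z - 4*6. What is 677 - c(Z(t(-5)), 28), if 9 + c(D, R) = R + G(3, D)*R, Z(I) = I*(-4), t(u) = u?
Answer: 770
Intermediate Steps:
Z(I) = -4*I
G(r, z) = -24 + z (G(r, z) = z - 24 = -24 + z)
c(D, R) = -9 + R + R*(-24 + D) (c(D, R) = -9 + (R + (-24 + D)*R) = -9 + (R + R*(-24 + D)) = -9 + R + R*(-24 + D))
677 - c(Z(t(-5)), 28) = 677 - (-9 + 28 + 28*(-24 - 4*(-5))) = 677 - (-9 + 28 + 28*(-24 + 20)) = 677 - (-9 + 28 + 28*(-4)) = 677 - (-9 + 28 - 112) = 677 - 1*(-93) = 677 + 93 = 770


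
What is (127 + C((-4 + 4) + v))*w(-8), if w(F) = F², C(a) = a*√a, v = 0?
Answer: 8128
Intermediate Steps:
C(a) = a^(3/2)
(127 + C((-4 + 4) + v))*w(-8) = (127 + ((-4 + 4) + 0)^(3/2))*(-8)² = (127 + (0 + 0)^(3/2))*64 = (127 + 0^(3/2))*64 = (127 + 0)*64 = 127*64 = 8128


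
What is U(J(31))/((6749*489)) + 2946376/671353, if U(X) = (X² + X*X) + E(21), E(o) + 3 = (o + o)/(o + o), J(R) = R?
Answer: 3241699600632/738546707711 ≈ 4.3893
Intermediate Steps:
E(o) = -2 (E(o) = -3 + (o + o)/(o + o) = -3 + (2*o)/((2*o)) = -3 + (2*o)*(1/(2*o)) = -3 + 1 = -2)
U(X) = -2 + 2*X² (U(X) = (X² + X*X) - 2 = (X² + X²) - 2 = 2*X² - 2 = -2 + 2*X²)
U(J(31))/((6749*489)) + 2946376/671353 = (-2 + 2*31²)/((6749*489)) + 2946376/671353 = (-2 + 2*961)/3300261 + 2946376*(1/671353) = (-2 + 1922)*(1/3300261) + 2946376/671353 = 1920*(1/3300261) + 2946376/671353 = 640/1100087 + 2946376/671353 = 3241699600632/738546707711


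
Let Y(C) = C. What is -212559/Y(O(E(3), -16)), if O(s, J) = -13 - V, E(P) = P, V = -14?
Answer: -212559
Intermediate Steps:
O(s, J) = 1 (O(s, J) = -13 - 1*(-14) = -13 + 14 = 1)
-212559/Y(O(E(3), -16)) = -212559/1 = -212559*1 = -212559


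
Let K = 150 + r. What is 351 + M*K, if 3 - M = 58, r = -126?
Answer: -969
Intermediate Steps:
M = -55 (M = 3 - 1*58 = 3 - 58 = -55)
K = 24 (K = 150 - 126 = 24)
351 + M*K = 351 - 55*24 = 351 - 1320 = -969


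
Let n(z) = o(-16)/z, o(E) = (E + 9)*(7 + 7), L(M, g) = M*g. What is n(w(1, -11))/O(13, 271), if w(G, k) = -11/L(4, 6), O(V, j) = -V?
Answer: -2352/143 ≈ -16.448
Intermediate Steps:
o(E) = 126 + 14*E (o(E) = (9 + E)*14 = 126 + 14*E)
w(G, k) = -11/24 (w(G, k) = -11/(4*6) = -11/24)
n(z) = -98/z (n(z) = (126 + 14*(-16))/z = (126 - 224)/z = -98/z)
n(w(1, -11))/O(13, 271) = (-98/(-11/24))/((-1*13)) = -98*(-24/11)/(-13) = (2352/11)*(-1/13) = -2352/143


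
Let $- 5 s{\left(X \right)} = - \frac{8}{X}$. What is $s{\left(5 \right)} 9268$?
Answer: $\frac{74144}{25} \approx 2965.8$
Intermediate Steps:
$s{\left(X \right)} = \frac{8}{5 X}$ ($s{\left(X \right)} = - \frac{\left(-8\right) \frac{1}{X}}{5} = \frac{8}{5 X}$)
$s{\left(5 \right)} 9268 = \frac{8}{5 \cdot 5} \cdot 9268 = \frac{8}{5} \cdot \frac{1}{5} \cdot 9268 = \frac{8}{25} \cdot 9268 = \frac{74144}{25}$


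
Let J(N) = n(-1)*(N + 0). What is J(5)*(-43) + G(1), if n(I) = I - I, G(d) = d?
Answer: 1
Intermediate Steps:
n(I) = 0
J(N) = 0 (J(N) = 0*(N + 0) = 0*N = 0)
J(5)*(-43) + G(1) = 0*(-43) + 1 = 0 + 1 = 1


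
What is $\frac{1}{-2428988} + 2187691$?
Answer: $\frac{5313875186707}{2428988} \approx 2.1877 \cdot 10^{6}$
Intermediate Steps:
$\frac{1}{-2428988} + 2187691 = - \frac{1}{2428988} + 2187691 = \frac{5313875186707}{2428988}$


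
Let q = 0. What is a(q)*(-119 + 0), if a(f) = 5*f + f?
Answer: 0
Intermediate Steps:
a(f) = 6*f
a(q)*(-119 + 0) = (6*0)*(-119 + 0) = 0*(-119) = 0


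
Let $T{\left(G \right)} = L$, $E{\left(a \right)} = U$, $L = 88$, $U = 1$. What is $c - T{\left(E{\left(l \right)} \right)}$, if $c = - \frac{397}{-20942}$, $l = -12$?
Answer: $- \frac{1842499}{20942} \approx -87.981$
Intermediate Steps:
$E{\left(a \right)} = 1$
$T{\left(G \right)} = 88$
$c = \frac{397}{20942}$ ($c = \left(-397\right) \left(- \frac{1}{20942}\right) = \frac{397}{20942} \approx 0.018957$)
$c - T{\left(E{\left(l \right)} \right)} = \frac{397}{20942} - 88 = - \frac{1842499}{20942}$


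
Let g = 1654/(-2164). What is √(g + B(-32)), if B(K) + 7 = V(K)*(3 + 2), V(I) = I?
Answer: 27*I*√269418/1082 ≈ 12.952*I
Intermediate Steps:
g = -827/1082 (g = 1654*(-1/2164) = -827/1082 ≈ -0.76433)
B(K) = -7 + 5*K (B(K) = -7 + K*(3 + 2) = -7 + K*5 = -7 + 5*K)
√(g + B(-32)) = √(-827/1082 + (-7 + 5*(-32))) = √(-827/1082 + (-7 - 160)) = √(-827/1082 - 167) = √(-181521/1082) = 27*I*√269418/1082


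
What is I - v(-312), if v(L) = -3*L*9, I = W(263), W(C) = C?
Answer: -8161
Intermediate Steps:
I = 263
v(L) = -27*L
I - v(-312) = 263 - (-27)*(-312) = 263 - 1*8424 = 263 - 8424 = -8161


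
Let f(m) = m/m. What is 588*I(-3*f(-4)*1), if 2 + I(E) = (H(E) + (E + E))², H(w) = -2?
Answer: 36456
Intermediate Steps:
f(m) = 1
I(E) = -2 + (-2 + 2*E)² (I(E) = -2 + (-2 + (E + E))² = -2 + (-2 + 2*E)²)
588*I(-3*f(-4)*1) = 588*(-2 + 4*(-1 - 3*1*1)²) = 588*(-2 + 4*(-1 - 3*1)²) = 588*(-2 + 4*(-1 - 3)²) = 588*(-2 + 4*(-4)²) = 588*(-2 + 4*16) = 588*(-2 + 64) = 588*62 = 36456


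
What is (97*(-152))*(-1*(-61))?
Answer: -899384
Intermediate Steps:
(97*(-152))*(-1*(-61)) = -14744*61 = -899384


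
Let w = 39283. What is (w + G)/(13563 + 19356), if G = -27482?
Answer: 11801/32919 ≈ 0.35849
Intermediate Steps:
(w + G)/(13563 + 19356) = (39283 - 27482)/(13563 + 19356) = 11801/32919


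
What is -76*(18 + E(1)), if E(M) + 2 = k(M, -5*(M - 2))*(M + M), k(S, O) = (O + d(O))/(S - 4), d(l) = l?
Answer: -2128/3 ≈ -709.33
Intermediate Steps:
k(S, O) = 2*O/(-4 + S) (k(S, O) = (O + O)/(S - 4) = (2*O)/(-4 + S) = 2*O/(-4 + S))
E(M) = -2 + 4*M*(10 - 5*M)/(-4 + M) (E(M) = -2 + (2*(-5*(M - 2))/(-4 + M))*(M + M) = -2 + (2*(-5*(-2 + M))/(-4 + M))*(2*M) = -2 + (2*(10 - 5*M)/(-4 + M))*(2*M) = -2 + 4*M*(10 - 5*M)/(-4 + M))
-76*(18 + E(1)) = -76*(18 + 2*(4 - 10*1² + 19*1)/(-4 + 1)) = -76*(18 + 2*(4 - 10*1 + 19)/(-3)) = -76*(18 + 2*(-⅓)*(4 - 10 + 19)) = -76*(18 + 2*(-⅓)*13) = -76*(18 - 26/3) = -76*28/3 = -2128/3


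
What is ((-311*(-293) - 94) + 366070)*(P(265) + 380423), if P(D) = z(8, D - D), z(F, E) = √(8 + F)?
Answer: 173892801273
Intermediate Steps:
P(D) = 4 (P(D) = √(8 + 8) = √16 = 4)
((-311*(-293) - 94) + 366070)*(P(265) + 380423) = ((-311*(-293) - 94) + 366070)*(4 + 380423) = ((91123 - 94) + 366070)*380427 = (91029 + 366070)*380427 = 457099*380427 = 173892801273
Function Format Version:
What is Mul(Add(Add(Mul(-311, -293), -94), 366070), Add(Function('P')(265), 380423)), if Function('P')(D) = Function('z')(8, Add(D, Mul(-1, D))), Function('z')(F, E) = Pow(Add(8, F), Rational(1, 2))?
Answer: 173892801273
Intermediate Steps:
Function('P')(D) = 4 (Function('P')(D) = Pow(Add(8, 8), Rational(1, 2)) = Pow(16, Rational(1, 2)) = 4)
Mul(Add(Add(Mul(-311, -293), -94), 366070), Add(Function('P')(265), 380423)) = Mul(Add(Add(Mul(-311, -293), -94), 366070), Add(4, 380423)) = Mul(Add(Add(91123, -94), 366070), 380427) = Mul(Add(91029, 366070), 380427) = Mul(457099, 380427) = 173892801273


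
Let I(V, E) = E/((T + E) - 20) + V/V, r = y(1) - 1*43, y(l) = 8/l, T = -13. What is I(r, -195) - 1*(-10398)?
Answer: 790389/76 ≈ 10400.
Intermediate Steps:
r = -35 (r = 8/1 - 1*43 = 8*1 - 43 = 8 - 43 = -35)
I(V, E) = 1 + E/(-33 + E) (I(V, E) = E/((-13 + E) - 20) + V/V = E/(-33 + E) + 1 = 1 + E/(-33 + E))
I(r, -195) - 1*(-10398) = (-33 + 2*(-195))/(-33 - 195) - 1*(-10398) = (-33 - 390)/(-228) + 10398 = -1/228*(-423) + 10398 = 141/76 + 10398 = 790389/76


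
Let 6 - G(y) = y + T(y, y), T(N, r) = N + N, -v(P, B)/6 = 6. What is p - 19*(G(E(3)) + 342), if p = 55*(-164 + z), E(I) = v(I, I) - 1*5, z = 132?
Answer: -10709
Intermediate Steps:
v(P, B) = -36 (v(P, B) = -6*6 = -36)
T(N, r) = 2*N
E(I) = -41 (E(I) = -36 - 1*5 = -36 - 5 = -41)
G(y) = 6 - 3*y (G(y) = 6 - (y + 2*y) = 6 - 3*y)
p = -1760 (p = 55*(-164 + 132) = 55*(-32) = -1760)
p - 19*(G(E(3)) + 342) = -1760 - 19*((6 - 3*(-41)) + 342) = -1760 - 19*((6 + 123) + 342) = -1760 - 19*(129 + 342) = -1760 - 19*471 = -1760 - 1*8949 = -1760 - 8949 = -10709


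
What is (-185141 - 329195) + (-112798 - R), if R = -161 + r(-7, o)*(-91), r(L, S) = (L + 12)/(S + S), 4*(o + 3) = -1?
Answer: -627043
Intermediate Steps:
o = -13/4 (o = -3 + (¼)*(-1) = -3 - ¼ = -13/4 ≈ -3.2500)
r(L, S) = (12 + L)/(2*S) (r(L, S) = (12 + L)/((2*S)) = (12 + L)*(1/(2*S)) = (12 + L)/(2*S))
R = -91 (R = -161 + ((12 - 7)/(2*(-13/4)))*(-91) = -161 + ((½)*(-4/13)*5)*(-91) = -161 - 10/13*(-91) = -161 + 70 = -91)
(-185141 - 329195) + (-112798 - R) = (-185141 - 329195) + (-112798 - 1*(-91)) = -514336 + (-112798 + 91) = -514336 - 112707 = -627043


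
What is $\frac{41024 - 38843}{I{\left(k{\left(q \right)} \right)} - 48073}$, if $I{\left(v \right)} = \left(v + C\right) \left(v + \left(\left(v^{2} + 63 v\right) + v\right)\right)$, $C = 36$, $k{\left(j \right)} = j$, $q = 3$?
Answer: $- \frac{2181}{40117} \approx -0.054366$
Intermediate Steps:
$I{\left(v \right)} = \left(36 + v\right) \left(v^{2} + 65 v\right)$ ($I{\left(v \right)} = \left(v + 36\right) \left(v + \left(\left(v^{2} + 63 v\right) + v\right)\right) = \left(36 + v\right) \left(v + \left(v^{2} + 64 v\right)\right) = \left(36 + v\right) \left(v^{2} + 65 v\right)$)
$\frac{41024 - 38843}{I{\left(k{\left(q \right)} \right)} - 48073} = \frac{41024 - 38843}{3 \left(2340 + 3^{2} + 101 \cdot 3\right) - 48073} = \frac{2181}{3 \left(2340 + 9 + 303\right) - 48073} = \frac{2181}{3 \cdot 2652 - 48073} = \frac{2181}{7956 - 48073} = \frac{2181}{-40117} = 2181 \left(- \frac{1}{40117}\right) = - \frac{2181}{40117}$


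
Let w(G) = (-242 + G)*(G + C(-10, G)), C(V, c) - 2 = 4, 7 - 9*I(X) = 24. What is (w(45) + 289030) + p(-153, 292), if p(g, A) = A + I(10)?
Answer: 2513458/9 ≈ 2.7927e+5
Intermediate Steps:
I(X) = -17/9 (I(X) = 7/9 - ⅑*24 = 7/9 - 8/3 = -17/9)
C(V, c) = 6 (C(V, c) = 2 + 4 = 6)
w(G) = (-242 + G)*(6 + G) (w(G) = (-242 + G)*(G + 6) = (-242 + G)*(6 + G))
p(g, A) = -17/9 + A (p(g, A) = A - 17/9 = -17/9 + A)
(w(45) + 289030) + p(-153, 292) = ((-1452 + 45² - 236*45) + 289030) + (-17/9 + 292) = ((-1452 + 2025 - 10620) + 289030) + 2611/9 = (-10047 + 289030) + 2611/9 = 278983 + 2611/9 = 2513458/9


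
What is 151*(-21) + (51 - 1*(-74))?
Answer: -3046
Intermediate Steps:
151*(-21) + (51 - 1*(-74)) = -3171 + (51 + 74) = -3171 + 125 = -3046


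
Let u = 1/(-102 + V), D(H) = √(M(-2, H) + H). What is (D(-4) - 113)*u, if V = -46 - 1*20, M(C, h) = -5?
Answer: 113/168 - I/56 ≈ 0.67262 - 0.017857*I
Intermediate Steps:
V = -66 (V = -46 - 20 = -66)
D(H) = √(-5 + H)
u = -1/168 (u = 1/(-102 - 66) = 1/(-168) = -1/168 ≈ -0.0059524)
(D(-4) - 113)*u = (√(-5 - 4) - 113)*(-1/168) = (√(-9) - 113)*(-1/168) = (3*I - 113)*(-1/168) = (-113 + 3*I)*(-1/168) = 113/168 - I/56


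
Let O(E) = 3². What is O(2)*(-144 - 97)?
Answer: -2169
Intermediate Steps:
O(E) = 9
O(2)*(-144 - 97) = 9*(-144 - 97) = 9*(-241) = -2169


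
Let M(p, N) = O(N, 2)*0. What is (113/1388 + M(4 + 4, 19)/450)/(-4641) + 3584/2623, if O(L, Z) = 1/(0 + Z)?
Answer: 23086785073/16896600084 ≈ 1.3664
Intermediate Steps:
O(L, Z) = 1/Z
M(p, N) = 0 (M(p, N) = 0/2 = (1/2)*0 = 0)
(113/1388 + M(4 + 4, 19)/450)/(-4641) + 3584/2623 = (113/1388 + 0/450)/(-4641) + 3584/2623 = (113*(1/1388) + 0*(1/450))*(-1/4641) + 3584*(1/2623) = (113/1388 + 0)*(-1/4641) + 3584/2623 = (113/1388)*(-1/4641) + 3584/2623 = -113/6441708 + 3584/2623 = 23086785073/16896600084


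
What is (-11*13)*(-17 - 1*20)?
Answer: 5291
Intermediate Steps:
(-11*13)*(-17 - 1*20) = -143*(-17 - 20) = -143*(-37) = 5291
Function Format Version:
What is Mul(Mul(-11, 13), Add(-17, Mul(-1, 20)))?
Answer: 5291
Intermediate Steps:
Mul(Mul(-11, 13), Add(-17, Mul(-1, 20))) = Mul(-143, Add(-17, -20)) = Mul(-143, -37) = 5291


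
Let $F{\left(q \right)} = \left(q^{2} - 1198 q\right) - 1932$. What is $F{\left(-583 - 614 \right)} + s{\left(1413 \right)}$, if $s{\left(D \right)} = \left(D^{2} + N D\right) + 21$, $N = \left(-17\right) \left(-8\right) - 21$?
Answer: $5023968$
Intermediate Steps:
$F{\left(q \right)} = -1932 + q^{2} - 1198 q$
$N = 115$ ($N = 136 - 21 = 115$)
$s{\left(D \right)} = 21 + D^{2} + 115 D$ ($s{\left(D \right)} = \left(D^{2} + 115 D\right) + 21 = 21 + D^{2} + 115 D$)
$F{\left(-583 - 614 \right)} + s{\left(1413 \right)} = \left(-1932 + \left(-583 - 614\right)^{2} - 1198 \left(-583 - 614\right)\right) + \left(21 + 1413^{2} + 115 \cdot 1413\right) = \left(-1932 + \left(-583 - 614\right)^{2} - 1198 \left(-583 - 614\right)\right) + \left(21 + 1996569 + 162495\right) = \left(-1932 + \left(-1197\right)^{2} - -1434006\right) + 2159085 = \left(-1932 + 1432809 + 1434006\right) + 2159085 = 2864883 + 2159085 = 5023968$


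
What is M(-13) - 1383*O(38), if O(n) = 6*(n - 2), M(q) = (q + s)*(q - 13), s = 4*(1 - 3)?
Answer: -298182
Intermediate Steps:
s = -8 (s = 4*(-2) = -8)
M(q) = (-13 + q)*(-8 + q) (M(q) = (q - 8)*(q - 13) = (-8 + q)*(-13 + q) = (-13 + q)*(-8 + q))
O(n) = -12 + 6*n (O(n) = 6*(-2 + n) = -12 + 6*n)
M(-13) - 1383*O(38) = (104 + (-13)² - 21*(-13)) - 1383*(-12 + 6*38) = (104 + 169 + 273) - 1383*(-12 + 228) = 546 - 1383*216 = 546 - 298728 = -298182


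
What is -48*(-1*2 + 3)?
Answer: -48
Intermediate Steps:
-48*(-1*2 + 3) = -48*(-2 + 3) = -48*1 = -48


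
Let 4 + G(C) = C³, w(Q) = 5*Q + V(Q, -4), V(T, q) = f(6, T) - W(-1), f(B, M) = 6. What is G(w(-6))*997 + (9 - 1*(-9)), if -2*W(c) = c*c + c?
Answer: -13786498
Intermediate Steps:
W(c) = -c/2 - c²/2 (W(c) = -(c*c + c)/2 = -(c² + c)/2 = -(c + c²)/2 = -c/2 - c²/2)
V(T, q) = 6 (V(T, q) = 6 - (-1)*(-1)*(1 - 1)/2 = 6 - (-1)*(-1)*0/2 = 6 - 1*0 = 6 + 0 = 6)
w(Q) = 6 + 5*Q (w(Q) = 5*Q + 6 = 6 + 5*Q)
G(C) = -4 + C³
G(w(-6))*997 + (9 - 1*(-9)) = (-4 + (6 + 5*(-6))³)*997 + (9 - 1*(-9)) = (-4 + (6 - 30)³)*997 + (9 + 9) = (-4 + (-24)³)*997 + 18 = (-4 - 13824)*997 + 18 = -13828*997 + 18 = -13786516 + 18 = -13786498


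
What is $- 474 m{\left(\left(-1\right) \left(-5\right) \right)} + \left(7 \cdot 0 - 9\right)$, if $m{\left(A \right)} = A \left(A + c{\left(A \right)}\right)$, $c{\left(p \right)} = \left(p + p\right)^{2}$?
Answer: $-248859$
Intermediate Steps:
$c{\left(p \right)} = 4 p^{2}$ ($c{\left(p \right)} = \left(2 p\right)^{2} = 4 p^{2}$)
$m{\left(A \right)} = A \left(A + 4 A^{2}\right)$
$- 474 m{\left(\left(-1\right) \left(-5\right) \right)} + \left(7 \cdot 0 - 9\right) = - 474 \left(\left(-1\right) \left(-5\right)\right)^{2} \left(1 + 4 \left(\left(-1\right) \left(-5\right)\right)\right) + \left(7 \cdot 0 - 9\right) = - 474 \cdot 5^{2} \left(1 + 4 \cdot 5\right) + \left(0 - 9\right) = - 474 \cdot 25 \left(1 + 20\right) - 9 = - 474 \cdot 25 \cdot 21 - 9 = \left(-474\right) 525 - 9 = -248850 - 9 = -248859$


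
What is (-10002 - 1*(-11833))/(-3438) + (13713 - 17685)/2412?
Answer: -502003/230346 ≈ -2.1793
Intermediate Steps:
(-10002 - 1*(-11833))/(-3438) + (13713 - 17685)/2412 = (-10002 + 11833)*(-1/3438) - 3972*1/2412 = 1831*(-1/3438) - 331/201 = -1831/3438 - 331/201 = -502003/230346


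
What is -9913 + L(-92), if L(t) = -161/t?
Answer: -39645/4 ≈ -9911.3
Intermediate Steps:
-9913 + L(-92) = -9913 - 161/(-92) = -9913 - 161*(-1/92) = -9913 + 7/4 = -39645/4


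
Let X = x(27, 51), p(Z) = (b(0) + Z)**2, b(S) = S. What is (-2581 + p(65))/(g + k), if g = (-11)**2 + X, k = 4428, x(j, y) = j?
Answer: 411/1144 ≈ 0.35927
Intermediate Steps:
p(Z) = Z**2 (p(Z) = (0 + Z)**2 = Z**2)
X = 27
g = 148 (g = (-11)**2 + 27 = 121 + 27 = 148)
(-2581 + p(65))/(g + k) = (-2581 + 65**2)/(148 + 4428) = (-2581 + 4225)/4576 = 1644*(1/4576) = 411/1144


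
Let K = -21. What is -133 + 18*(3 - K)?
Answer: 299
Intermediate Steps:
-133 + 18*(3 - K) = -133 + 18*(3 - 1*(-21)) = -133 + 18*(3 + 21) = -133 + 18*24 = -133 + 432 = 299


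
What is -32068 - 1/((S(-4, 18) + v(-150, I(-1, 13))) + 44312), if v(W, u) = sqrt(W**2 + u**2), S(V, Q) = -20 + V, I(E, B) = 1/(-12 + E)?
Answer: -10629815700475052/331477351035 + 13*sqrt(3802501)/331477351035 ≈ -32068.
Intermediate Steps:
-32068 - 1/((S(-4, 18) + v(-150, I(-1, 13))) + 44312) = -32068 - 1/(((-20 - 4) + sqrt((-150)**2 + (1/(-12 - 1))**2)) + 44312) = -32068 - 1/((-24 + sqrt(22500 + (1/(-13))**2)) + 44312) = -32068 - 1/((-24 + sqrt(22500 + (-1/13)**2)) + 44312) = -32068 - 1/((-24 + sqrt(22500 + 1/169)) + 44312) = -32068 - 1/((-24 + sqrt(3802501/169)) + 44312) = -32068 - 1/((-24 + sqrt(3802501)/13) + 44312) = -32068 - 1/(44288 + sqrt(3802501)/13)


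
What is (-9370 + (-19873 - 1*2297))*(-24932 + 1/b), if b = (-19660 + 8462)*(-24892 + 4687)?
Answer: 17791727782598366/22625559 ≈ 7.8636e+8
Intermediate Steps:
b = 226255590 (b = -11198*(-20205) = 226255590)
(-9370 + (-19873 - 1*2297))*(-24932 + 1/b) = (-9370 + (-19873 - 1*2297))*(-24932 + 1/226255590) = (-9370 + (-19873 - 2297))*(-24932 + 1/226255590) = (-9370 - 22170)*(-5641004369879/226255590) = -31540*(-5641004369879/226255590) = 17791727782598366/22625559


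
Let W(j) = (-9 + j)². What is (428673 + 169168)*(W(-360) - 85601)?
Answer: 30226840960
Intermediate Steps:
(428673 + 169168)*(W(-360) - 85601) = (428673 + 169168)*((-9 - 360)² - 85601) = 597841*((-369)² - 85601) = 597841*(136161 - 85601) = 597841*50560 = 30226840960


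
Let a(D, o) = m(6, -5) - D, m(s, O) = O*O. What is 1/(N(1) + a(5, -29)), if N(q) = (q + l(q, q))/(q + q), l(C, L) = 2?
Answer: 2/43 ≈ 0.046512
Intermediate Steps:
m(s, O) = O²
a(D, o) = 25 - D (a(D, o) = (-5)² - D = 25 - D)
N(q) = (2 + q)/(2*q) (N(q) = (q + 2)/(q + q) = (2 + q)/((2*q)) = (2 + q)*(1/(2*q)) = (2 + q)/(2*q))
1/(N(1) + a(5, -29)) = 1/((½)*(2 + 1)/1 + (25 - 1*5)) = 1/((½)*1*3 + (25 - 5)) = 1/(3/2 + 20) = 1/(43/2) = 2/43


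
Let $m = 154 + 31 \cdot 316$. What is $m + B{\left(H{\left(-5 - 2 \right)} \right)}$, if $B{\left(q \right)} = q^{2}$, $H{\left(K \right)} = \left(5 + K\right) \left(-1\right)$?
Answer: $9954$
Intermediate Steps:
$H{\left(K \right)} = -5 - K$
$m = 9950$ ($m = 154 + 9796 = 9950$)
$m + B{\left(H{\left(-5 - 2 \right)} \right)} = 9950 + \left(-5 - \left(-5 - 2\right)\right)^{2} = 9950 + \left(-5 - -7\right)^{2} = 9950 + \left(-5 + 7\right)^{2} = 9950 + 2^{2} = 9950 + 4 = 9954$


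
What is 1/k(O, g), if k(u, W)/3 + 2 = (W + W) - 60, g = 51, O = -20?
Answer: 1/120 ≈ 0.0083333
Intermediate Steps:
k(u, W) = -186 + 6*W (k(u, W) = -6 + 3*((W + W) - 60) = -6 + 3*(2*W - 60) = -6 + 3*(-60 + 2*W) = -6 + (-180 + 6*W) = -186 + 6*W)
1/k(O, g) = 1/(-186 + 6*51) = 1/(-186 + 306) = 1/120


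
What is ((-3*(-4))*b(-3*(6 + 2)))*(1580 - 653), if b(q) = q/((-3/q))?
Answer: -2135808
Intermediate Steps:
b(q) = -q²/3 (b(q) = q*(-q/3) = -q²/3)
((-3*(-4))*b(-3*(6 + 2)))*(1580 - 653) = ((-3*(-4))*(-9*(6 + 2)²/3))*(1580 - 653) = (12*(-(-3*8)²/3))*927 = (12*(-⅓*(-24)²))*927 = (12*(-⅓*576))*927 = (12*(-192))*927 = -2304*927 = -2135808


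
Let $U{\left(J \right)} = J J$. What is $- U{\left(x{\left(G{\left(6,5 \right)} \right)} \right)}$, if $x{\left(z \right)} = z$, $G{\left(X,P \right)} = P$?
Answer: $-25$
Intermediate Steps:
$U{\left(J \right)} = J^{2}$
$- U{\left(x{\left(G{\left(6,5 \right)} \right)} \right)} = - 5^{2} = \left(-1\right) 25 = -25$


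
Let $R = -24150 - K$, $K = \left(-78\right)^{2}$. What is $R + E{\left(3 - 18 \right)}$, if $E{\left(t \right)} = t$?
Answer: $-30249$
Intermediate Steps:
$K = 6084$
$R = -30234$ ($R = -24150 - 6084 = -30234$)
$R + E{\left(3 - 18 \right)} = -30234 + \left(3 - 18\right) = -30234 - 15 = -30249$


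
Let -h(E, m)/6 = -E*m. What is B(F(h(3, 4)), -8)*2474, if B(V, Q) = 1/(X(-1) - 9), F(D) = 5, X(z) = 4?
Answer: -2474/5 ≈ -494.80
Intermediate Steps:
h(E, m) = 6*E*m (h(E, m) = -(-6)*E*m = 6*E*m)
B(V, Q) = -⅕ (B(V, Q) = 1/(4 - 9) = 1/(-5) = -⅕)
B(F(h(3, 4)), -8)*2474 = -⅕*2474 = -2474/5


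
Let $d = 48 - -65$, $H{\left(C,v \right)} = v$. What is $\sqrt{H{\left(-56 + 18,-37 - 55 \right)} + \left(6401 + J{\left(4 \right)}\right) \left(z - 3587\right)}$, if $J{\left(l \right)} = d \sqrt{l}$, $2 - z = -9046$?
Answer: $\sqrt{36189955} \approx 6015.8$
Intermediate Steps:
$d = 113$ ($d = 48 + 65 = 113$)
$z = 9048$ ($z = 2 - -9046 = 2 + 9046 = 9048$)
$J{\left(l \right)} = 113 \sqrt{l}$
$\sqrt{H{\left(-56 + 18,-37 - 55 \right)} + \left(6401 + J{\left(4 \right)}\right) \left(z - 3587\right)} = \sqrt{\left(-37 - 55\right) + \left(6401 + 113 \sqrt{4}\right) \left(9048 - 3587\right)} = \sqrt{\left(-37 - 55\right) + \left(6401 + 113 \cdot 2\right) 5461} = \sqrt{-92 + \left(6401 + 226\right) 5461} = \sqrt{-92 + 6627 \cdot 5461} = \sqrt{-92 + 36190047} = \sqrt{36189955}$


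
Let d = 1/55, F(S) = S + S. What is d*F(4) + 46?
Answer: 2538/55 ≈ 46.145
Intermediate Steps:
F(S) = 2*S
d = 1/55 ≈ 0.018182
d*F(4) + 46 = (2*4)/55 + 46 = (1/55)*8 + 46 = 8/55 + 46 = 2538/55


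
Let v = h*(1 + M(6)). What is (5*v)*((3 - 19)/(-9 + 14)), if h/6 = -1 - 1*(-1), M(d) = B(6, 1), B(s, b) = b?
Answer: 0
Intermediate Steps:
M(d) = 1
h = 0 (h = 6*(-1 - 1*(-1)) = 6*(-1 + 1) = 6*0 = 0)
v = 0 (v = 0*(1 + 1) = 0*2 = 0)
(5*v)*((3 - 19)/(-9 + 14)) = (5*0)*((3 - 19)/(-9 + 14)) = 0*(-16/5) = 0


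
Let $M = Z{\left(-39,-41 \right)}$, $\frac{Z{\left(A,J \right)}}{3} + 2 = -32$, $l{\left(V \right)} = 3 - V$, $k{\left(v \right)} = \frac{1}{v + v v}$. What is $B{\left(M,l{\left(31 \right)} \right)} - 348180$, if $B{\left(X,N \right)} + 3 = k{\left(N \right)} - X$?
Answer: $- \frac{263149235}{756} \approx -3.4808 \cdot 10^{5}$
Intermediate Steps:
$k{\left(v \right)} = \frac{1}{v + v^{2}}$
$Z{\left(A,J \right)} = -102$ ($Z{\left(A,J \right)} = -6 + 3 \left(-32\right) = -6 - 96 = -102$)
$M = -102$
$B{\left(X,N \right)} = -3 - X + \frac{1}{N \left(1 + N\right)}$ ($B{\left(X,N \right)} = -3 - \left(X - \frac{1}{N \left(1 + N\right)}\right) = -3 - X + \frac{1}{N \left(1 + N\right)}$)
$B{\left(M,l{\left(31 \right)} \right)} - 348180 = \frac{1 - \left(3 - 31\right) \left(1 + \left(3 - 31\right)\right) \left(3 - 102\right)}{\left(3 - 31\right) \left(1 + \left(3 - 31\right)\right)} - 348180 = \frac{1 - \left(3 - 31\right) \left(1 + \left(3 - 31\right)\right) \left(-99\right)}{\left(3 - 31\right) \left(1 + \left(3 - 31\right)\right)} - 348180 = \frac{1 - \left(-28\right) \left(1 - 28\right) \left(-99\right)}{\left(-28\right) \left(1 - 28\right)} - 348180 = - \frac{1 - \left(-28\right) \left(-27\right) \left(-99\right)}{28 \left(-27\right)} - 348180 = \left(- \frac{1}{28}\right) \left(- \frac{1}{27}\right) \left(1 + 74844\right) - 348180 = \left(- \frac{1}{28}\right) \left(- \frac{1}{27}\right) 74845 - 348180 = \frac{74845}{756} - 348180 = - \frac{263149235}{756}$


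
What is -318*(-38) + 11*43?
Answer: 12557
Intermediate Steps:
-318*(-38) + 11*43 = 12084 + 473 = 12557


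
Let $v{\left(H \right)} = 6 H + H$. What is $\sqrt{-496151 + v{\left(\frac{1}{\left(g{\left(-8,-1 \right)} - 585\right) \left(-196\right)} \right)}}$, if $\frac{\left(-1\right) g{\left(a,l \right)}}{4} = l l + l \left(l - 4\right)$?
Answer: $\frac{i \sqrt{736051916037}}{1218} \approx 704.38 i$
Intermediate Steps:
$g{\left(a,l \right)} = - 4 l^{2} - 4 l \left(-4 + l\right)$ ($g{\left(a,l \right)} = - 4 \left(l l + l \left(l - 4\right)\right) = - 4 \left(l^{2} + l \left(-4 + l\right)\right) = - 4 l^{2} - 4 l \left(-4 + l\right)$)
$v{\left(H \right)} = 7 H$
$\sqrt{-496151 + v{\left(\frac{1}{\left(g{\left(-8,-1 \right)} - 585\right) \left(-196\right)} \right)}} = \sqrt{-496151 + 7 \frac{1}{\left(8 \left(-1\right) \left(2 - -1\right) - 585\right) \left(-196\right)}} = \sqrt{-496151 + 7 \frac{1}{8 \left(-1\right) \left(2 + 1\right) - 585} \left(- \frac{1}{196}\right)} = \sqrt{-496151 + 7 \frac{1}{8 \left(-1\right) 3 - 585} \left(- \frac{1}{196}\right)} = \sqrt{-496151 + 7 \frac{1}{-24 - 585} \left(- \frac{1}{196}\right)} = \sqrt{-496151 + 7 \frac{1}{-609} \left(- \frac{1}{196}\right)} = \sqrt{-496151 + 7 \left(\left(- \frac{1}{609}\right) \left(- \frac{1}{196}\right)\right)} = \sqrt{-496151 + 7 \cdot \frac{1}{119364}} = \sqrt{-496151 + \frac{1}{17052}} = \sqrt{- \frac{8460366851}{17052}} = \frac{i \sqrt{736051916037}}{1218}$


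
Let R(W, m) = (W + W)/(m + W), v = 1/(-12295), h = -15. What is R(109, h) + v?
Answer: 1340108/577865 ≈ 2.3191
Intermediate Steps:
v = -1/12295 ≈ -8.1334e-5
R(W, m) = 2*W/(W + m) (R(W, m) = (2*W)/(W + m) = 2*W/(W + m))
R(109, h) + v = 2*109/(109 - 15) - 1/12295 = 2*109/94 - 1/12295 = 2*109*(1/94) - 1/12295 = 109/47 - 1/12295 = 1340108/577865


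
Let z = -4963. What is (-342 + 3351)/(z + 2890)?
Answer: -1003/691 ≈ -1.4515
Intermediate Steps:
(-342 + 3351)/(z + 2890) = (-342 + 3351)/(-4963 + 2890) = 3009/(-2073) = 3009*(-1/2073) = -1003/691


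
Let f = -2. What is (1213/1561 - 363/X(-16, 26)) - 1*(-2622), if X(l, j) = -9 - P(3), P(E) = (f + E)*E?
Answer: 16565501/6244 ≈ 2653.0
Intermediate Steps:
P(E) = E*(-2 + E) (P(E) = (-2 + E)*E = E*(-2 + E))
X(l, j) = -12 (X(l, j) = -9 - 3*(-2 + 3) = -9 - 3 = -12)
(1213/1561 - 363/X(-16, 26)) - 1*(-2622) = (1213/1561 - 363/(-12)) - 1*(-2622) = (1213*(1/1561) - 363*(-1/12)) + 2622 = (1213/1561 + 121/4) + 2622 = 193733/6244 + 2622 = 16565501/6244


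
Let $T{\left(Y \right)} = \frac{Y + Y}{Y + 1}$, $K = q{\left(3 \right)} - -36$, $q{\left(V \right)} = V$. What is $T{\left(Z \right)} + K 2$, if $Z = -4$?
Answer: $\frac{242}{3} \approx 80.667$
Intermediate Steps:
$K = 39$ ($K = 3 - -36 = 3 + 36 = 39$)
$T{\left(Y \right)} = \frac{2 Y}{1 + Y}$
$T{\left(Z \right)} + K 2 = 2 \left(-4\right) \frac{1}{1 - 4} + 39 \cdot 2 = 2 \left(-4\right) \frac{1}{-3} + 78 = 2 \left(-4\right) \left(- \frac{1}{3}\right) + 78 = \frac{8}{3} + 78 = \frac{242}{3}$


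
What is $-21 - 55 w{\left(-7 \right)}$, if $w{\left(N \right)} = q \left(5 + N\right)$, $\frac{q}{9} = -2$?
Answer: $-2001$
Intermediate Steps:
$q = -18$ ($q = 9 \left(-2\right) = -18$)
$w{\left(N \right)} = -90 - 18 N$ ($w{\left(N \right)} = - 18 \left(5 + N\right) = -90 - 18 N$)
$-21 - 55 w{\left(-7 \right)} = -21 - 55 \left(-90 - -126\right) = -21 - 55 \left(-90 + 126\right) = -21 - 1980 = -2001$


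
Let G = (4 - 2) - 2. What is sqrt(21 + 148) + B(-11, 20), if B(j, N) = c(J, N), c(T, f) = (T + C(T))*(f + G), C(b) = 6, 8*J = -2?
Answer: 128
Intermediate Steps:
J = -1/4 (J = (1/8)*(-2) = -1/4 ≈ -0.25000)
G = 0 (G = 2 - 2 = 0)
c(T, f) = f*(6 + T) (c(T, f) = (T + 6)*(f + 0) = (6 + T)*f = f*(6 + T))
B(j, N) = 23*N/4 (B(j, N) = N*(6 - 1/4) = N*(23/4) = 23*N/4)
sqrt(21 + 148) + B(-11, 20) = sqrt(21 + 148) + (23/4)*20 = sqrt(169) + 115 = 13 + 115 = 128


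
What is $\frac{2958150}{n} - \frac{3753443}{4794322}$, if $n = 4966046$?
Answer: $- \frac{2228723486039}{11904411795406} \approx -0.18722$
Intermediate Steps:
$\frac{2958150}{n} - \frac{3753443}{4794322} = \frac{2958150}{4966046} - \frac{3753443}{4794322} = 2958150 \cdot \frac{1}{4966046} - \frac{3753443}{4794322} = \frac{1479075}{2483023} - \frac{3753443}{4794322} = - \frac{2228723486039}{11904411795406}$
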